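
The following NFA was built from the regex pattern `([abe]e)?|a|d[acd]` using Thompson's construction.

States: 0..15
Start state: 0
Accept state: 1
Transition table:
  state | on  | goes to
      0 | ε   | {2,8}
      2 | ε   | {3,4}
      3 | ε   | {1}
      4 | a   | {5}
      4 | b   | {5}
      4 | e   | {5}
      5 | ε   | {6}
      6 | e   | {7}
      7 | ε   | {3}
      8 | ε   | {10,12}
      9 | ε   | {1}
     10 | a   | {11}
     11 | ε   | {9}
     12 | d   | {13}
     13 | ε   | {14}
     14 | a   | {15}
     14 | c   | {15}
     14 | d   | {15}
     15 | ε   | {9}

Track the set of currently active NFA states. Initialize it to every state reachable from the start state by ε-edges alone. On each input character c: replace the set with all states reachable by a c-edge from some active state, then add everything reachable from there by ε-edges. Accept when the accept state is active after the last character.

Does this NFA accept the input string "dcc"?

Answer: REJECT

Trace:
initial (ε-close {0}): {0,1,2,3,4,8,10,12}
'd' @ 1: {13,14}
'c' @ 2: {1,9,15}  (accept∈set)
'c' @ 3: {}  — state set empty
end set {} — state 1 not in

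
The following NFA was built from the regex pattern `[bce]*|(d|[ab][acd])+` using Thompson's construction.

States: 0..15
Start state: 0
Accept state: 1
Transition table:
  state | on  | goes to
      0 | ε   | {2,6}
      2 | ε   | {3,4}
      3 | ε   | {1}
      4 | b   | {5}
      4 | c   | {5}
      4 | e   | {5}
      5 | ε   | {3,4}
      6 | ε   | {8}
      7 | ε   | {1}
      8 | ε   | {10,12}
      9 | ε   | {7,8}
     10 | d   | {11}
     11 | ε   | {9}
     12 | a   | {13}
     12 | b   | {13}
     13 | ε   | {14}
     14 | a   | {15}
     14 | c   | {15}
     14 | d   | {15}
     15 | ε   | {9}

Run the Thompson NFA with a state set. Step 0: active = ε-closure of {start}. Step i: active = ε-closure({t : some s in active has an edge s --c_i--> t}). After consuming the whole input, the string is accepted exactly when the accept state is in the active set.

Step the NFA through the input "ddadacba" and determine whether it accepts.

Answer: ACCEPT

Steps:
start: ε-closure({0}) = {0,1,2,3,4,6,8,10,12}
'd' @ 1: {1,7,8,9,10,11,12}  ✓accept
'd' @ 2: {1,7,8,9,10,11,12}  ✓accept
'a' @ 3: {13,14}
'd' @ 4: {1,7,8,9,10,12,15}  ✓accept
'a' @ 5: {13,14}
'c' @ 6: {1,7,8,9,10,12,15}  ✓accept
'b' @ 7: {13,14}
'a' @ 8: {1,7,8,9,10,12,15}  ✓accept
after full input: {1,7,8,9,10,12,15}  (accept=1 in)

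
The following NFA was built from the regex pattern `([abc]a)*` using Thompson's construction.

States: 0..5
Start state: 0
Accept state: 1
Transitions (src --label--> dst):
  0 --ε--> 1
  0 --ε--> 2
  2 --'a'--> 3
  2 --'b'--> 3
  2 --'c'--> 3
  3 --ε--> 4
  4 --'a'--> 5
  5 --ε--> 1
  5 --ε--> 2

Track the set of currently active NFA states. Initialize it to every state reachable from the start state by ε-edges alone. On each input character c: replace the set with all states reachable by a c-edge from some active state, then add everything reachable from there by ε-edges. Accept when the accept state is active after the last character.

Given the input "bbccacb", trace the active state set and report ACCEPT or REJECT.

initial (ε-close {0}): {0,1,2}
'b' @ 1: {3,4}
'b' @ 2: {}  — dead — no transitions
rest 'ccacb' ignored (set empty)
end set {} — state 1 not in

Answer: REJECT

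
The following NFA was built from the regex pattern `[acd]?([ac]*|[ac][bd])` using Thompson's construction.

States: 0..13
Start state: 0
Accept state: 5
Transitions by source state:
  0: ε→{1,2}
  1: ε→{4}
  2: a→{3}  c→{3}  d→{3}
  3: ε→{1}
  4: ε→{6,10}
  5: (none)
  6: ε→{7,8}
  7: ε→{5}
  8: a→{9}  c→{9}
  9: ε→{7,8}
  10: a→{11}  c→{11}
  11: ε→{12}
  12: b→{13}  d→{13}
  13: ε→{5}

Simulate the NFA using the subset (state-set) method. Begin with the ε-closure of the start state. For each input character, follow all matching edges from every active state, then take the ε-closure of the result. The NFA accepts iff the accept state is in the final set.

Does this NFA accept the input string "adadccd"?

Answer: REJECT

Derivation:
S₀ = ε-closure({0}) = {0,1,2,4,5,6,7,8,10}
'a' @ 1: {1,3,4,5,6,7,8,9,10,11,12}  [accepting]
'd' @ 2: {5,13}  [accepting]
'a' @ 3: {}  — no active states
rest 'dccd' ignored (set empty)
final: {}; accept 5 not in set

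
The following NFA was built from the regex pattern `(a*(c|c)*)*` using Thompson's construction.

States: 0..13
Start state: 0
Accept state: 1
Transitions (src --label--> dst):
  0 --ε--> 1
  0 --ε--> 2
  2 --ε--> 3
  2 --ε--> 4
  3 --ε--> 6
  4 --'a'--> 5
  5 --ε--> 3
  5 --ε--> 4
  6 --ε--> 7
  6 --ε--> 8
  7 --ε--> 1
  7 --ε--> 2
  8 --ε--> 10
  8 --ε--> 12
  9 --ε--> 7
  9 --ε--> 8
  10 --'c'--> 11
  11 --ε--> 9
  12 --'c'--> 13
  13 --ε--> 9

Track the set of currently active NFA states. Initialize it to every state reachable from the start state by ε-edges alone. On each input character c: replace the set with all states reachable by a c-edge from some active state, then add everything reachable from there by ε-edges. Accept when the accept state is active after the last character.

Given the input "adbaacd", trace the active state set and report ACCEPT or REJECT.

Answer: REJECT

Steps:
initial (ε-close {0}): {0,1,2,3,4,6,7,8,10,12}
'a' @ 1: {1,2,3,4,5,6,7,8,10,12}  ✓accept
'd' @ 2: {}  — no active states
rest 'baacd' ignored (set empty)
after full input: {}  (accept=1 not in)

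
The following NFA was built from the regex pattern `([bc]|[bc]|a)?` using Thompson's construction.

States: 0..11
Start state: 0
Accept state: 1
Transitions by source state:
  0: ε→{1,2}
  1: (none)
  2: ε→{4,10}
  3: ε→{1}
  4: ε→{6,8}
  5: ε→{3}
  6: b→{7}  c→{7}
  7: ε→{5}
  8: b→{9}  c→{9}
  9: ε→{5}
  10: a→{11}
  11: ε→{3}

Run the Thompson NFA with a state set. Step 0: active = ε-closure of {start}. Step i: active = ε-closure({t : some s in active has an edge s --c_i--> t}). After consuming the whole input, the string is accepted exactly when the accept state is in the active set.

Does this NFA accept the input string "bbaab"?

initial (ε-close {0}): {0,1,2,4,6,8,10}
'b' @ 1: {1,3,5,7,9}  (accept∈set)
'b' @ 2: {}  — no active states
rest 'aab' ignored (set empty)
end set {} — state 1 not in

Answer: REJECT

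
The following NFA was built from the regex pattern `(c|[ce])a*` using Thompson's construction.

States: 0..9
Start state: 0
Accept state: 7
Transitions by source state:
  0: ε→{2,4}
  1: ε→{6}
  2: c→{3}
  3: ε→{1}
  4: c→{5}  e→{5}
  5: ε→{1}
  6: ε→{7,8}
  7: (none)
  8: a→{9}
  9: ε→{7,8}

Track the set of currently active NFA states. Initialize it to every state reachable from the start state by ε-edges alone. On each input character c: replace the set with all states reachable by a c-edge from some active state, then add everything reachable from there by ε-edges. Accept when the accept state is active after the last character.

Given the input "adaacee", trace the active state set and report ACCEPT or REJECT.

S₀ = ε-closure({0}) = {0,2,4}
'a' @ 1: {}  — dead — no transitions
rest 'daacee' ignored (set empty)
final: {}; accept 7 not in set

Answer: REJECT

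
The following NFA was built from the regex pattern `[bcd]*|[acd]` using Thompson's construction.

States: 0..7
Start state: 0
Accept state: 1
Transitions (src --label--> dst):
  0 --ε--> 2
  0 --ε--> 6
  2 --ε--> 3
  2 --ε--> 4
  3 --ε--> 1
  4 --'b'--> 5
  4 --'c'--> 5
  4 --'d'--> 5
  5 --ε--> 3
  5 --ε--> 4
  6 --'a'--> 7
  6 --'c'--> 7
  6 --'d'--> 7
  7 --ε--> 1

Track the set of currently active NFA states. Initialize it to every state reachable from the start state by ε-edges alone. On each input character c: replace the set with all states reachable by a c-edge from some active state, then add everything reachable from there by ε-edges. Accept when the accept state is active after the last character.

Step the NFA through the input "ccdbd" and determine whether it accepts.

start: ε-closure({0}) = {0,1,2,3,4,6}
'c' @ 1: {1,3,4,5,7}  [accepting]
'c' @ 2: {1,3,4,5}  [accepting]
'd' @ 3: {1,3,4,5}  [accepting]
'b' @ 4: {1,3,4,5}  [accepting]
'd' @ 5: {1,3,4,5}  [accepting]
end set {1,3,4,5} — state 1 in

Answer: ACCEPT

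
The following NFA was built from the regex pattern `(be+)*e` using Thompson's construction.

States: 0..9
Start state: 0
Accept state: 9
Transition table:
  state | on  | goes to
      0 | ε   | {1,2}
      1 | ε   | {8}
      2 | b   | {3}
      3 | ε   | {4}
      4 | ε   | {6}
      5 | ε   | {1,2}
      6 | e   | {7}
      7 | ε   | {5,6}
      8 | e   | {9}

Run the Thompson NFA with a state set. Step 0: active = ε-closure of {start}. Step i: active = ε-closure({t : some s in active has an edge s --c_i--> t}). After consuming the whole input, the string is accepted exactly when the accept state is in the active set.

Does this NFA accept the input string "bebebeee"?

S₀ = ε-closure({0}) = {0,1,2,8}
'b' @ 1: {3,4,6}
'e' @ 2: {1,2,5,6,7,8}
'b' @ 3: {3,4,6}
'e' @ 4: {1,2,5,6,7,8}
'b' @ 5: {3,4,6}
'e' @ 6: {1,2,5,6,7,8}
'e' @ 7: {1,2,5,6,7,8,9}  [accepting]
'e' @ 8: {1,2,5,6,7,8,9}  [accepting]
after full input: {1,2,5,6,7,8,9}  (accept=9 in)

Answer: ACCEPT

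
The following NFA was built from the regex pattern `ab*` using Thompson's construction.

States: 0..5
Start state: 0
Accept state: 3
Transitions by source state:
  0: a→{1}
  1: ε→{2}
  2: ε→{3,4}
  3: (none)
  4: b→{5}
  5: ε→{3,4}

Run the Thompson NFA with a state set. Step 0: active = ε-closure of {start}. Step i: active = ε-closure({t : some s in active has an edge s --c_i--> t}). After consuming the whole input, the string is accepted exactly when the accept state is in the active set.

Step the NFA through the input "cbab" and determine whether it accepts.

initial (ε-close {0}): {0}
'c' @ 1: {}  — no active states
rest 'bab' ignored (set empty)
end set {} — state 3 not in

Answer: REJECT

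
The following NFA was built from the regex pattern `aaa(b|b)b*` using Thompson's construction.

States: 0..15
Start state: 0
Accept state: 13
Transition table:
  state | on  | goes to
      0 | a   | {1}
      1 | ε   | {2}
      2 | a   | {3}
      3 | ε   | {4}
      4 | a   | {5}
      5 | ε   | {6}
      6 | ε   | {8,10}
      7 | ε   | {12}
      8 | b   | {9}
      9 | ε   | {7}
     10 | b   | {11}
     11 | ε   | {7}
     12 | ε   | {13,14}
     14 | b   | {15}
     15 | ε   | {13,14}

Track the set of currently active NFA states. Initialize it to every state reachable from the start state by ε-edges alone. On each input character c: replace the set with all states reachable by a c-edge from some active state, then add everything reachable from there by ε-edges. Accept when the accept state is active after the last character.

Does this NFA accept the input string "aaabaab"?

Answer: REJECT

Trace:
start: ε-closure({0}) = {0}
'a' @ 1: {1,2}
'a' @ 2: {3,4}
'a' @ 3: {5,6,8,10}
'b' @ 4: {7,9,11,12,13,14}  [accepting]
'a' @ 5: {}  — no active states
rest 'ab' ignored (set empty)
end set {} — state 13 not in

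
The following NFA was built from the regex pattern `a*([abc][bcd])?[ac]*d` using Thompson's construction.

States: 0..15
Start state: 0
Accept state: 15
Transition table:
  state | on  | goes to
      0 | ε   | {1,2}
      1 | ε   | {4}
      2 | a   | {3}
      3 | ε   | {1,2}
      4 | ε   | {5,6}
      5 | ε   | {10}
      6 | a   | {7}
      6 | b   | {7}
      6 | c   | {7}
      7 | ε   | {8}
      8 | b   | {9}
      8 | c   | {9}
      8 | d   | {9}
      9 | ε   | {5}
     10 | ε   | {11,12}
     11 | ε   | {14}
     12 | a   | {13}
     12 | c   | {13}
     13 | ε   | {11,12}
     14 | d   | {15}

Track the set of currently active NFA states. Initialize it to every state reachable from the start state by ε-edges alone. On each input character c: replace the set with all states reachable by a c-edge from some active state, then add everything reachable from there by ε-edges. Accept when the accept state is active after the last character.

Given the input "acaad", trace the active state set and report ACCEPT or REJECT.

initial (ε-close {0}): {0,1,2,4,5,6,10,11,12,14}
'a' @ 1: {1,2,3,4,5,6,7,8,10,11,12,13,14}
'c' @ 2: {5,7,8,9,10,11,12,13,14}
'a' @ 3: {11,12,13,14}
'a' @ 4: {11,12,13,14}
'd' @ 5: {15}  ✓accept
end set {15} — state 15 in

Answer: ACCEPT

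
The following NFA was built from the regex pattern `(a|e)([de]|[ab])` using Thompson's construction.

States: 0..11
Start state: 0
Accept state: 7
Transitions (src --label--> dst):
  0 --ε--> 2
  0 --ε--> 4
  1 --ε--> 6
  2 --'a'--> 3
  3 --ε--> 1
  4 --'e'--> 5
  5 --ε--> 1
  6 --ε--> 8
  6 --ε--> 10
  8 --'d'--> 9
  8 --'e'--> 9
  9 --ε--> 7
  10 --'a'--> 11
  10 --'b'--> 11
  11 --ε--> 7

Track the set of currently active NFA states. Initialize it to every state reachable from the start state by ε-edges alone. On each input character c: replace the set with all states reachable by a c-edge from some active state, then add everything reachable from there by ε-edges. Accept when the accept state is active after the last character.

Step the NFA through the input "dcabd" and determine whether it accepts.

initial (ε-close {0}): {0,2,4}
'd' @ 1: {}  — state set empty
rest 'cabd' ignored (set empty)
after full input: {}  (accept=7 not in)

Answer: REJECT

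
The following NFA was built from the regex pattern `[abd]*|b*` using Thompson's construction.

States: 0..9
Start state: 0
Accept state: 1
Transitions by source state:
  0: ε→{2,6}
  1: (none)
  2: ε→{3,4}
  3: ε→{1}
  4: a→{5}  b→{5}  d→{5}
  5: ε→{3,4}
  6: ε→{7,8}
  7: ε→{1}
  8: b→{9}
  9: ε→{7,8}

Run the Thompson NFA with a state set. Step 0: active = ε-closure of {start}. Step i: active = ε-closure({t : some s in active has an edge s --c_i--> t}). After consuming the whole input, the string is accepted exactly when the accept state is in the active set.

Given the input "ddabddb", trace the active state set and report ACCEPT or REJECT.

Answer: ACCEPT

Trace:
initial (ε-close {0}): {0,1,2,3,4,6,7,8}
'd' @ 1: {1,3,4,5}  [accepting]
'd' @ 2: {1,3,4,5}  [accepting]
'a' @ 3: {1,3,4,5}  [accepting]
'b' @ 4: {1,3,4,5}  [accepting]
'd' @ 5: {1,3,4,5}  [accepting]
'd' @ 6: {1,3,4,5}  [accepting]
'b' @ 7: {1,3,4,5}  [accepting]
after full input: {1,3,4,5}  (accept=1 in)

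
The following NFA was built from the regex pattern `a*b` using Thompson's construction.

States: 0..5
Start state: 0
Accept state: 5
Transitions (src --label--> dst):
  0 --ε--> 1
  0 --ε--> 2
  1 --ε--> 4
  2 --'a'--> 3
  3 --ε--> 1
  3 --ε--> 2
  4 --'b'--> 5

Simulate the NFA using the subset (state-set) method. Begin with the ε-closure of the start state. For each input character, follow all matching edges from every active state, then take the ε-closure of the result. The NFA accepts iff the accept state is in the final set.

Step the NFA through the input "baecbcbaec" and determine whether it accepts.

start: ε-closure({0}) = {0,1,2,4}
'b' @ 1: {5}  ✓accept
'a' @ 2: {}  — dead — no transitions
rest 'ecbcbaec' ignored (set empty)
after full input: {}  (accept=5 not in)

Answer: REJECT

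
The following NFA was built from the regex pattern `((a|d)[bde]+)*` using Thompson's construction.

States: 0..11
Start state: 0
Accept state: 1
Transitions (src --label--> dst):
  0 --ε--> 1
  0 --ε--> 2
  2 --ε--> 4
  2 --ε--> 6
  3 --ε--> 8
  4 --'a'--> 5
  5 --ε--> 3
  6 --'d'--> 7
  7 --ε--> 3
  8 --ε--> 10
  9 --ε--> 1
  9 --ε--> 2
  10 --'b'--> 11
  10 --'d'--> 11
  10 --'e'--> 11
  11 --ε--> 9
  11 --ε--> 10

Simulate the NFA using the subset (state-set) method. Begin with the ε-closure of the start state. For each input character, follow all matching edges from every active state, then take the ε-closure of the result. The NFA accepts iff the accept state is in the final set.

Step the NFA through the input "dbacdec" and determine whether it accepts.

Answer: REJECT

Trace:
start: ε-closure({0}) = {0,1,2,4,6}
'd' @ 1: {3,7,8,10}
'b' @ 2: {1,2,4,6,9,10,11}  (accept∈set)
'a' @ 3: {3,5,8,10}
'c' @ 4: {}  — no active states
rest 'dec' ignored (set empty)
after full input: {}  (accept=1 not in)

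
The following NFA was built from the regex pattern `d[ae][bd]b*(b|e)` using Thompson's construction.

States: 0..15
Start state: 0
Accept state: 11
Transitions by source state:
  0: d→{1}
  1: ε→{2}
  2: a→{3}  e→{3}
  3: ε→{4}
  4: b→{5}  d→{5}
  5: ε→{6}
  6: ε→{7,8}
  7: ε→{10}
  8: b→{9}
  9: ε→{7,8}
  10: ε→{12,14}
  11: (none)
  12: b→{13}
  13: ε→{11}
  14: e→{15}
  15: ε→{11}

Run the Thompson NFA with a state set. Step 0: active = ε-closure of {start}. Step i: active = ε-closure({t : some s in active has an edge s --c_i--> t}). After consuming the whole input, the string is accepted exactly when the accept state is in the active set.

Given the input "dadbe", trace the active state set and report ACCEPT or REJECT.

Answer: ACCEPT

Trace:
S₀ = ε-closure({0}) = {0}
'd' @ 1: {1,2}
'a' @ 2: {3,4}
'd' @ 3: {5,6,7,8,10,12,14}
'b' @ 4: {7,8,9,10,11,12,13,14}  (accept∈set)
'e' @ 5: {11,15}  (accept∈set)
end set {11,15} — state 11 in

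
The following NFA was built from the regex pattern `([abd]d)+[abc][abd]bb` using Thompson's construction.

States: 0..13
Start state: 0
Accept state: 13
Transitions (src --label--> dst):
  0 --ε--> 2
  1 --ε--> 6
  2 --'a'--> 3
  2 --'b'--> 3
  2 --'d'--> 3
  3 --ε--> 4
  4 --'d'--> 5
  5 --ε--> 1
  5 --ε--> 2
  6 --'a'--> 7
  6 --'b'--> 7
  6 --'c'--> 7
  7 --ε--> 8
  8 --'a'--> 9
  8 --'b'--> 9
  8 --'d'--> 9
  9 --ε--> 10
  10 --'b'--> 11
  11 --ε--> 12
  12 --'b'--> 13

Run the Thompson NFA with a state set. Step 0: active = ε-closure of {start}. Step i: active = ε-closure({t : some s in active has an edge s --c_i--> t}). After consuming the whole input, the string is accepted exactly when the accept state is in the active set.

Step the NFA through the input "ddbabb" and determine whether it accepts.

start: ε-closure({0}) = {0,2}
'd' @ 1: {3,4}
'd' @ 2: {1,2,5,6}
'b' @ 3: {3,4,7,8}
'a' @ 4: {9,10}
'b' @ 5: {11,12}
'b' @ 6: {13}  (accept∈set)
after full input: {13}  (accept=13 in)

Answer: ACCEPT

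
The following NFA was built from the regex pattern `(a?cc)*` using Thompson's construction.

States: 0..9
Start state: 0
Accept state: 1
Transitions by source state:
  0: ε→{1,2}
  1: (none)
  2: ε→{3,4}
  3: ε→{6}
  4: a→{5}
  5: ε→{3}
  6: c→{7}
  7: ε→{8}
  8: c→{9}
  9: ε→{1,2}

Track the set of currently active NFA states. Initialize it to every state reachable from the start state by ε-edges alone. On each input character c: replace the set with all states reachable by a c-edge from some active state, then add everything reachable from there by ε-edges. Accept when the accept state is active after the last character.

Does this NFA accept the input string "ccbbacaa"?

Answer: REJECT

Derivation:
initial (ε-close {0}): {0,1,2,3,4,6}
'c' @ 1: {7,8}
'c' @ 2: {1,2,3,4,6,9}  (accept∈set)
'b' @ 3: {}  — dead — no transitions
rest 'bacaa' ignored (set empty)
after full input: {}  (accept=1 not in)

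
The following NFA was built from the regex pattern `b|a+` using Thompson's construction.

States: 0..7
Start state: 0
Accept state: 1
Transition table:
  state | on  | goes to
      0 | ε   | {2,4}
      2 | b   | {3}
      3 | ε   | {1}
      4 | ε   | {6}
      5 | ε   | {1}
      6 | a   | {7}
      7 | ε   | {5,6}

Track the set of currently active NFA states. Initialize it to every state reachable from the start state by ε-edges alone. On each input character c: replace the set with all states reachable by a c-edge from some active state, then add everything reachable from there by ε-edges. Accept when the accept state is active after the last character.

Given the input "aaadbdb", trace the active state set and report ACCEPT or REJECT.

initial (ε-close {0}): {0,2,4,6}
'a' @ 1: {1,5,6,7}  (accept∈set)
'a' @ 2: {1,5,6,7}  (accept∈set)
'a' @ 3: {1,5,6,7}  (accept∈set)
'd' @ 4: {}  — dead — no transitions
rest 'bdb' ignored (set empty)
end set {} — state 1 not in

Answer: REJECT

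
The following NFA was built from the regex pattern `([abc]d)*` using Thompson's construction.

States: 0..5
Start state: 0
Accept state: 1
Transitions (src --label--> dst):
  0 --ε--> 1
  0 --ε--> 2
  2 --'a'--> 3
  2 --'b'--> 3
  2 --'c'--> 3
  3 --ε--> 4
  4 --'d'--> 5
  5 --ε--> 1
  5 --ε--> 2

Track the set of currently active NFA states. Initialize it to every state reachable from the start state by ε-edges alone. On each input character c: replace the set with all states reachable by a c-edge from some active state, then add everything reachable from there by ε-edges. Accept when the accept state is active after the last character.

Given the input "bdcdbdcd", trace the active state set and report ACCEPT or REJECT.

Answer: ACCEPT

Steps:
S₀ = ε-closure({0}) = {0,1,2}
'b' @ 1: {3,4}
'd' @ 2: {1,2,5}  (accept∈set)
'c' @ 3: {3,4}
'd' @ 4: {1,2,5}  (accept∈set)
'b' @ 5: {3,4}
'd' @ 6: {1,2,5}  (accept∈set)
'c' @ 7: {3,4}
'd' @ 8: {1,2,5}  (accept∈set)
end set {1,2,5} — state 1 in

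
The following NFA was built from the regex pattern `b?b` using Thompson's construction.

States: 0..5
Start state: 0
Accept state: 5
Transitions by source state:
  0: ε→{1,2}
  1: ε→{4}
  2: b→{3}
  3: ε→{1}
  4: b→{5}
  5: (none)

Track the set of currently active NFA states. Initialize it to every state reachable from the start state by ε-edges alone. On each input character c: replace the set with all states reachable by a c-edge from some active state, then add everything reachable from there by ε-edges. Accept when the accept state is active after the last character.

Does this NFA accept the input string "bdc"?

start: ε-closure({0}) = {0,1,2,4}
'b' @ 1: {1,3,4,5}  ✓accept
'd' @ 2: {}  — no active states
rest 'c' ignored (set empty)
final: {}; accept 5 not in set

Answer: REJECT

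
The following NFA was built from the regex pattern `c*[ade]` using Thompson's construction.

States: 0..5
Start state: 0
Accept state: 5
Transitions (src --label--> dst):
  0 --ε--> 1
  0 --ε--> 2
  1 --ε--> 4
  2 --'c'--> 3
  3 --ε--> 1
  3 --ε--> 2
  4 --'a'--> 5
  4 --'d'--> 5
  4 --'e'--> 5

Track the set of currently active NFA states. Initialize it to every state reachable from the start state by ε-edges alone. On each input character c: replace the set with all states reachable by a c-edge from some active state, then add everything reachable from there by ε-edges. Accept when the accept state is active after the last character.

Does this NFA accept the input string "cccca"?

initial (ε-close {0}): {0,1,2,4}
'c' @ 1: {1,2,3,4}
'c' @ 2: {1,2,3,4}
'c' @ 3: {1,2,3,4}
'c' @ 4: {1,2,3,4}
'a' @ 5: {5}  (accept∈set)
after full input: {5}  (accept=5 in)

Answer: ACCEPT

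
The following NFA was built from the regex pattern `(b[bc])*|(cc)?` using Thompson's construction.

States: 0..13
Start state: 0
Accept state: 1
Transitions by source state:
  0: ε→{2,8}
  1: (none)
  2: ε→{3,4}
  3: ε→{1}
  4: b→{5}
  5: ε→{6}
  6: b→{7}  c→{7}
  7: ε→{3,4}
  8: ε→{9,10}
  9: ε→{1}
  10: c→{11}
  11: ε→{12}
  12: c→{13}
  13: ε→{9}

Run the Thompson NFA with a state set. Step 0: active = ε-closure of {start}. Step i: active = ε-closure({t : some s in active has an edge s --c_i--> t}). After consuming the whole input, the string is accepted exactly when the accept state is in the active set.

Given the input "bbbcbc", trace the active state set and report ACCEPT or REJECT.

Answer: ACCEPT

Trace:
initial (ε-close {0}): {0,1,2,3,4,8,9,10}
'b' @ 1: {5,6}
'b' @ 2: {1,3,4,7}  ✓accept
'b' @ 3: {5,6}
'c' @ 4: {1,3,4,7}  ✓accept
'b' @ 5: {5,6}
'c' @ 6: {1,3,4,7}  ✓accept
end set {1,3,4,7} — state 1 in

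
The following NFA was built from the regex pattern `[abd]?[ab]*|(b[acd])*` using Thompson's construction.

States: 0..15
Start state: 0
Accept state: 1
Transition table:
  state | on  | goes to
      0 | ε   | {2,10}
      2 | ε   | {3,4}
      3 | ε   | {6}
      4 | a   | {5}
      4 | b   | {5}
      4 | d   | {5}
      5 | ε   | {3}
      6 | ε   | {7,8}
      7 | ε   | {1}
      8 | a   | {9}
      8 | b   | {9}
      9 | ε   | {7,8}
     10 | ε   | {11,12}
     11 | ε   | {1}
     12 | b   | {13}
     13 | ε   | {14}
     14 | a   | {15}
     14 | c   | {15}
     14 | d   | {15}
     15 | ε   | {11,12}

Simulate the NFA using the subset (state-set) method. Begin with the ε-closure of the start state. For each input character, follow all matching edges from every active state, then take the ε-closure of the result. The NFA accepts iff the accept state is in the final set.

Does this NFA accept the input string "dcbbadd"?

initial (ε-close {0}): {0,1,2,3,4,6,7,8,10,11,12}
'd' @ 1: {1,3,5,6,7,8}  [accepting]
'c' @ 2: {}  — dead — no transitions
rest 'bbadd' ignored (set empty)
final: {}; accept 1 not in set

Answer: REJECT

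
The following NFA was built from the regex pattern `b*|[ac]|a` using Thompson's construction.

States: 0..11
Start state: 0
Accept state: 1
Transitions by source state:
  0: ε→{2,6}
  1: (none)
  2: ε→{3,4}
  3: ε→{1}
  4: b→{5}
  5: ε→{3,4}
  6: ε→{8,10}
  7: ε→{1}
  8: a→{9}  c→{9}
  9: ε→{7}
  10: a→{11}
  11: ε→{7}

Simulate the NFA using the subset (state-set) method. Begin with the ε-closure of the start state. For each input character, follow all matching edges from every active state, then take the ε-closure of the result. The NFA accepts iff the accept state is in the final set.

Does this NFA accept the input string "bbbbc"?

S₀ = ε-closure({0}) = {0,1,2,3,4,6,8,10}
'b' @ 1: {1,3,4,5}  [accepting]
'b' @ 2: {1,3,4,5}  [accepting]
'b' @ 3: {1,3,4,5}  [accepting]
'b' @ 4: {1,3,4,5}  [accepting]
'c' @ 5: {}  — dead — no transitions
after full input: {}  (accept=1 not in)

Answer: REJECT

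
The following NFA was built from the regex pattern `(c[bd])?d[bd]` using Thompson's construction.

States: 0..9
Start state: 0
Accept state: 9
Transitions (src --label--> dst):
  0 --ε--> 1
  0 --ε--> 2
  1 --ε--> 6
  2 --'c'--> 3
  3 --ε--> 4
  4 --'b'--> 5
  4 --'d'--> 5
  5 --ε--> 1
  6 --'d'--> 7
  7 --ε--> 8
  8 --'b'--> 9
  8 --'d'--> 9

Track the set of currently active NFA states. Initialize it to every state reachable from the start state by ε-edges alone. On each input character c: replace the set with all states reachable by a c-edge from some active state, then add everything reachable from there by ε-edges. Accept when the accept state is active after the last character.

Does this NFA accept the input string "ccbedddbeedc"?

Answer: REJECT

Derivation:
S₀ = ε-closure({0}) = {0,1,2,6}
'c' @ 1: {3,4}
'c' @ 2: {}  — dead — no transitions
rest 'bedddbeedc' ignored (set empty)
end set {} — state 9 not in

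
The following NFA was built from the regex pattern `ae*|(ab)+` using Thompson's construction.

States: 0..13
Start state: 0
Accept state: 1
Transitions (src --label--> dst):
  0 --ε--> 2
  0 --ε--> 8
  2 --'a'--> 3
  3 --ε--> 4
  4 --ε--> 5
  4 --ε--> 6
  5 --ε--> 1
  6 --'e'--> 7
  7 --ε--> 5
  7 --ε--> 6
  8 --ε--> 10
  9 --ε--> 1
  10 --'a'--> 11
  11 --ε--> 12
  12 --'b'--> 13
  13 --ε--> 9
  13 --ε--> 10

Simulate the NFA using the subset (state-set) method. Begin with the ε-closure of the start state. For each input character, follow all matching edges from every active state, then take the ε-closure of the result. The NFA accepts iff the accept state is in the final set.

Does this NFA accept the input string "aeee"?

Answer: ACCEPT

Steps:
initial (ε-close {0}): {0,2,8,10}
'a' @ 1: {1,3,4,5,6,11,12}  (accept∈set)
'e' @ 2: {1,5,6,7}  (accept∈set)
'e' @ 3: {1,5,6,7}  (accept∈set)
'e' @ 4: {1,5,6,7}  (accept∈set)
after full input: {1,5,6,7}  (accept=1 in)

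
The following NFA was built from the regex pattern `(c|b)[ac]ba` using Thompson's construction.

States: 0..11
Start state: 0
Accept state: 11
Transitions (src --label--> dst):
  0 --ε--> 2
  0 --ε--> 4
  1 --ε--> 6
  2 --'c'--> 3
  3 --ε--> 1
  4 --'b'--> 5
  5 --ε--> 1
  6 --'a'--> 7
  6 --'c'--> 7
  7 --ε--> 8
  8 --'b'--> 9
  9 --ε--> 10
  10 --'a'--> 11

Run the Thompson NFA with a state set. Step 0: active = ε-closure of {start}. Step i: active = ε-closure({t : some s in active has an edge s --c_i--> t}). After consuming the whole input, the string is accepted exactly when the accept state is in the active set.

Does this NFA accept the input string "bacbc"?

Answer: REJECT

Derivation:
initial (ε-close {0}): {0,2,4}
'b' @ 1: {1,5,6}
'a' @ 2: {7,8}
'c' @ 3: {}  — state set empty
rest 'bc' ignored (set empty)
after full input: {}  (accept=11 not in)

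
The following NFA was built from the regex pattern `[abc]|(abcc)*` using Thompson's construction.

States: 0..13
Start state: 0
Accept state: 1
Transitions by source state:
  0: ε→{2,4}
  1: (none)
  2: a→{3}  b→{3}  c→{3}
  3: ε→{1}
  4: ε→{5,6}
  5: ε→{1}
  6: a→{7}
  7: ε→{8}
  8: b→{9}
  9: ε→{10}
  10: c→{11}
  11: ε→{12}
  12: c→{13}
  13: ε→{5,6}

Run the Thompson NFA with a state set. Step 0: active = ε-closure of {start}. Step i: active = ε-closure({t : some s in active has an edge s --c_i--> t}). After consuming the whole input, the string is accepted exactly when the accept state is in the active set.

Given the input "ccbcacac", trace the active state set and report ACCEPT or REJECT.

start: ε-closure({0}) = {0,1,2,4,5,6}
'c' @ 1: {1,3}  [accepting]
'c' @ 2: {}  — no active states
rest 'bcacac' ignored (set empty)
final: {}; accept 1 not in set

Answer: REJECT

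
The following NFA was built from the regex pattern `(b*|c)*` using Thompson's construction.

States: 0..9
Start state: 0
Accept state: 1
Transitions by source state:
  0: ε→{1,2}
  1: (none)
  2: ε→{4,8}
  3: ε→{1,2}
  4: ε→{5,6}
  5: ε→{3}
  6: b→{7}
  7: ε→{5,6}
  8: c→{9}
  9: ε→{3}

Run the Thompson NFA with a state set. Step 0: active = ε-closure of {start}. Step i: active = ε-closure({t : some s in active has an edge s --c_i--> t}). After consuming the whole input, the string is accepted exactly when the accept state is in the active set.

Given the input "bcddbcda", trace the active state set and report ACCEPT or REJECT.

start: ε-closure({0}) = {0,1,2,3,4,5,6,8}
'b' @ 1: {1,2,3,4,5,6,7,8}  (accept∈set)
'c' @ 2: {1,2,3,4,5,6,8,9}  (accept∈set)
'd' @ 3: {}  — state set empty
rest 'dbcda' ignored (set empty)
end set {} — state 1 not in

Answer: REJECT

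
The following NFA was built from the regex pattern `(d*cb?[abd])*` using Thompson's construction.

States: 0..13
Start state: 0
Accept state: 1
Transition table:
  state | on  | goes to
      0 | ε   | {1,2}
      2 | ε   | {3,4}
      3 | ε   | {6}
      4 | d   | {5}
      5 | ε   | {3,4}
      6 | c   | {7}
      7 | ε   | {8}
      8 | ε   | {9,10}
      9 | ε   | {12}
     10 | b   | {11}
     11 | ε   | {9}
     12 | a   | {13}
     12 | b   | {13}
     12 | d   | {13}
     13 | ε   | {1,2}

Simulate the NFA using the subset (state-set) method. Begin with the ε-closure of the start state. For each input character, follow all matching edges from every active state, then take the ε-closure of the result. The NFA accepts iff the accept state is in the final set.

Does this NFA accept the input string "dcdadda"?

Answer: REJECT

Steps:
start: ε-closure({0}) = {0,1,2,3,4,6}
'd' @ 1: {3,4,5,6}
'c' @ 2: {7,8,9,10,12}
'd' @ 3: {1,2,3,4,6,13}  [accepting]
'a' @ 4: {}  — state set empty
rest 'dda' ignored (set empty)
end set {} — state 1 not in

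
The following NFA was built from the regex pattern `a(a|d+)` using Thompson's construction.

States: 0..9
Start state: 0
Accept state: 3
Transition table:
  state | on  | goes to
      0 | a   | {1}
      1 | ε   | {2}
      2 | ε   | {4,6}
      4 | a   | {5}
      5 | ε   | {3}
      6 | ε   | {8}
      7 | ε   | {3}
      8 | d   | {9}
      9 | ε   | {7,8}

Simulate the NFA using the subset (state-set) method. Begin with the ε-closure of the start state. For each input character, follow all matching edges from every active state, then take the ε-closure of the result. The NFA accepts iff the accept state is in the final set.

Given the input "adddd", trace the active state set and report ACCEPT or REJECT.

Answer: ACCEPT

Steps:
start: ε-closure({0}) = {0}
'a' @ 1: {1,2,4,6,8}
'd' @ 2: {3,7,8,9}  [accepting]
'd' @ 3: {3,7,8,9}  [accepting]
'd' @ 4: {3,7,8,9}  [accepting]
'd' @ 5: {3,7,8,9}  [accepting]
after full input: {3,7,8,9}  (accept=3 in)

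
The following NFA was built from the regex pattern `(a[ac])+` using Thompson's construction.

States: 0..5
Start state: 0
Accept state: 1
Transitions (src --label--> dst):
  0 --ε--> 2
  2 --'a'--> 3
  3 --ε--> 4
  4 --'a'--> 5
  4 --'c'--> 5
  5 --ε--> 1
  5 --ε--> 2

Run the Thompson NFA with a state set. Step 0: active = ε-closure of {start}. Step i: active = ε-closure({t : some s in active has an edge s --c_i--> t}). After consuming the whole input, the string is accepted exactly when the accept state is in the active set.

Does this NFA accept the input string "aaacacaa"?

Answer: ACCEPT

Steps:
S₀ = ε-closure({0}) = {0,2}
'a' @ 1: {3,4}
'a' @ 2: {1,2,5}  (accept∈set)
'a' @ 3: {3,4}
'c' @ 4: {1,2,5}  (accept∈set)
'a' @ 5: {3,4}
'c' @ 6: {1,2,5}  (accept∈set)
'a' @ 7: {3,4}
'a' @ 8: {1,2,5}  (accept∈set)
after full input: {1,2,5}  (accept=1 in)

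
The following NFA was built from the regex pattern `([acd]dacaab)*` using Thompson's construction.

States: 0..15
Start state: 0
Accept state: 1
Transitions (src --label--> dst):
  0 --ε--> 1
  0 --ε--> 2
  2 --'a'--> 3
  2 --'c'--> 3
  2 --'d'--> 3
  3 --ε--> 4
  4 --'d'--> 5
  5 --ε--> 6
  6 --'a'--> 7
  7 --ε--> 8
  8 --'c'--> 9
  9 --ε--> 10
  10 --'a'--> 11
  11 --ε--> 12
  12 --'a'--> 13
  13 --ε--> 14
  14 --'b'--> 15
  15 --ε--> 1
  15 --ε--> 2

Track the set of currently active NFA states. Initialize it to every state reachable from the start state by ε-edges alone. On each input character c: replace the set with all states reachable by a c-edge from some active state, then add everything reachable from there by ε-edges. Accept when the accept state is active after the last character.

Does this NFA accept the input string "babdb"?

Answer: REJECT

Trace:
initial (ε-close {0}): {0,1,2}
'b' @ 1: {}  — no active states
rest 'abdb' ignored (set empty)
end set {} — state 1 not in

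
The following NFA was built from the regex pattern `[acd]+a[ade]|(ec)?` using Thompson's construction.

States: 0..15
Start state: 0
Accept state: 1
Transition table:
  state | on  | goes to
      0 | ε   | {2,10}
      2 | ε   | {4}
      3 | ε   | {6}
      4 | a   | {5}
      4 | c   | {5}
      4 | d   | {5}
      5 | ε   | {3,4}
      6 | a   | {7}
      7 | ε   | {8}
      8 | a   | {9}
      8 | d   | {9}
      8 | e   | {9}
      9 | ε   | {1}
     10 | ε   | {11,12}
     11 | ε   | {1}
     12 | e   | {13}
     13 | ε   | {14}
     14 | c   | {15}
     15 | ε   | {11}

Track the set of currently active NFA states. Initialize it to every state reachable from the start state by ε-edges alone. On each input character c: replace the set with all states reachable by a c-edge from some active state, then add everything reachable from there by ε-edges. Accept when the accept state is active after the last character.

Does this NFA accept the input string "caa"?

Answer: ACCEPT

Steps:
S₀ = ε-closure({0}) = {0,1,2,4,10,11,12}
'c' @ 1: {3,4,5,6}
'a' @ 2: {3,4,5,6,7,8}
'a' @ 3: {1,3,4,5,6,7,8,9}  (accept∈set)
after full input: {1,3,4,5,6,7,8,9}  (accept=1 in)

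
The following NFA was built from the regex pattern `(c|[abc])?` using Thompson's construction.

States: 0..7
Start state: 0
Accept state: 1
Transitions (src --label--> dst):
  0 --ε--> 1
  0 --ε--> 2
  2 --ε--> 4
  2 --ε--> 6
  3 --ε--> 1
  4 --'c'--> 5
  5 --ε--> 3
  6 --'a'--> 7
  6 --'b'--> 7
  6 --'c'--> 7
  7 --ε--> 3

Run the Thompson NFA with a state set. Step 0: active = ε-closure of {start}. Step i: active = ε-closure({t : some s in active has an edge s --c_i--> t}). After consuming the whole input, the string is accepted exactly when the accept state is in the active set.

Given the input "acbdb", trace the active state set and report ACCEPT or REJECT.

initial (ε-close {0}): {0,1,2,4,6}
'a' @ 1: {1,3,7}  ✓accept
'c' @ 2: {}  — dead — no transitions
rest 'bdb' ignored (set empty)
after full input: {}  (accept=1 not in)

Answer: REJECT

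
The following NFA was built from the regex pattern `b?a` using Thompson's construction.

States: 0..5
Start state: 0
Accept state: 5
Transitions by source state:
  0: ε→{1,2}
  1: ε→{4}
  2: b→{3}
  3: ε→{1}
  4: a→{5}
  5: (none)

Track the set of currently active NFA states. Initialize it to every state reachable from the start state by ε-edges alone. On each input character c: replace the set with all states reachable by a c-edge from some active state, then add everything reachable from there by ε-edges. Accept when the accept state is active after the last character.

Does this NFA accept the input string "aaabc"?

start: ε-closure({0}) = {0,1,2,4}
'a' @ 1: {5}  ✓accept
'a' @ 2: {}  — state set empty
rest 'abc' ignored (set empty)
after full input: {}  (accept=5 not in)

Answer: REJECT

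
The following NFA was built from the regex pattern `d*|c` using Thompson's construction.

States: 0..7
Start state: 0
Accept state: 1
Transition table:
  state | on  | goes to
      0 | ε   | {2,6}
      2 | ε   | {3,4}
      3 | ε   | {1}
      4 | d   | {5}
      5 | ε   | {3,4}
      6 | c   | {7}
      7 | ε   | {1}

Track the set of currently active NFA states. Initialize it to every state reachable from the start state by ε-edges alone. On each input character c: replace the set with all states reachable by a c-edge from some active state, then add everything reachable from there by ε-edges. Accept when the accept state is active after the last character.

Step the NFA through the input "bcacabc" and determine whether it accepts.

Answer: REJECT

Derivation:
S₀ = ε-closure({0}) = {0,1,2,3,4,6}
'b' @ 1: {}  — dead — no transitions
rest 'cacabc' ignored (set empty)
final: {}; accept 1 not in set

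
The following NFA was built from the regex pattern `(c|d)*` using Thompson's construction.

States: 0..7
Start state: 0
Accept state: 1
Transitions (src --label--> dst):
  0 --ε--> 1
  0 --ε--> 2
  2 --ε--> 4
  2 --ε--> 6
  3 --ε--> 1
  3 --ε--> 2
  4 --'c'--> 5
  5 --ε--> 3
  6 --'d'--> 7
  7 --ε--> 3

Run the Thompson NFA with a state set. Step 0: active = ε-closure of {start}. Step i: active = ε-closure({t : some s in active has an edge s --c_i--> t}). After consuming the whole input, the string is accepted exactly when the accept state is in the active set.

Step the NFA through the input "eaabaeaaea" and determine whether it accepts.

Answer: REJECT

Steps:
start: ε-closure({0}) = {0,1,2,4,6}
'e' @ 1: {}  — dead — no transitions
rest 'aabaeaaea' ignored (set empty)
final: {}; accept 1 not in set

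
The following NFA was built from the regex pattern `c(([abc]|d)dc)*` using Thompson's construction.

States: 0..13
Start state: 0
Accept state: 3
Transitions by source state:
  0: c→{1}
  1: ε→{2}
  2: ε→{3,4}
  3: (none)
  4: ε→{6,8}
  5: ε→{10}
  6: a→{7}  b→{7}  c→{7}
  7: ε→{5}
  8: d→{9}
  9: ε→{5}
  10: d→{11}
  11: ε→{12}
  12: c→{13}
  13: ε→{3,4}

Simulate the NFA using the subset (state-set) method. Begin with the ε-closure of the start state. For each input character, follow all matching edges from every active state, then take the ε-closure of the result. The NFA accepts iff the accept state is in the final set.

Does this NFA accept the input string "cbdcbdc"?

Answer: ACCEPT

Steps:
S₀ = ε-closure({0}) = {0}
'c' @ 1: {1,2,3,4,6,8}  [accepting]
'b' @ 2: {5,7,10}
'd' @ 3: {11,12}
'c' @ 4: {3,4,6,8,13}  [accepting]
'b' @ 5: {5,7,10}
'd' @ 6: {11,12}
'c' @ 7: {3,4,6,8,13}  [accepting]
after full input: {3,4,6,8,13}  (accept=3 in)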